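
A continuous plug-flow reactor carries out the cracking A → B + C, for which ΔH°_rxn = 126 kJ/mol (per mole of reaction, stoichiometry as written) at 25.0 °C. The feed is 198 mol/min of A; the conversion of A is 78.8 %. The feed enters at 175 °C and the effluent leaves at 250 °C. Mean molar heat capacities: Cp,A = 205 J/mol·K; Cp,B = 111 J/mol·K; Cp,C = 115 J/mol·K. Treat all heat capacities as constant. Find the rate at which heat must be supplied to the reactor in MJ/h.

Extent of reaction ξ = 0.788 × 198 = 156.02 mol/min
Reaction term: ξ·ΔH°_rxn = 156.02 × 126 = 19659 kJ/min
Sensible, feed 175→25 °C: -6088.5 kJ/min
Outlet flows (mol/min): A 41.976, B 156.02, C 156.02
Sensible, products 25→250 °C: 9870 kJ/min
Q = ΔH = 23440 kJ/min = 390.67 kW
Heat supplied = 1406.4 MJ/h

Q_in = 1410 MJ/h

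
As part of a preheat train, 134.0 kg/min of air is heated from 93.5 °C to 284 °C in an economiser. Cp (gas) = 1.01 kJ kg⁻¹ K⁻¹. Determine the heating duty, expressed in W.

Q = 430000 W

Q = ṁ·Cp·ΔT = 134.0 × 1.01 × (284 − 93.5) = 25782 kJ/min
Converting: 25782 / 60 s = 429.7 kW
Heating duty = 429700 W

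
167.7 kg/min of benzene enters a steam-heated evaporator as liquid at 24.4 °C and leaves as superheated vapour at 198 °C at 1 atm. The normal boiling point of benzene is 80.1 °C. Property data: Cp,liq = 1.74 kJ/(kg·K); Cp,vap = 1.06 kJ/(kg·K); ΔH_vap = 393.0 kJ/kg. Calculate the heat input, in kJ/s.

Q = 1720 kJ/s

liquid 24.4→80.1 °C: 96.918 kJ/kg
vaporisation at 80.1 °C: 393 kJ/kg
vapour 80.1→198 °C: 124.97 kJ/kg
Δh = 96.918 + 393 + 124.97 = 614.89 kJ/kg
Q = ṁ·Δh = 167.7 kg/min × 614.89 kJ/kg = 103120 kJ/min
|Q| = 1718.6 kW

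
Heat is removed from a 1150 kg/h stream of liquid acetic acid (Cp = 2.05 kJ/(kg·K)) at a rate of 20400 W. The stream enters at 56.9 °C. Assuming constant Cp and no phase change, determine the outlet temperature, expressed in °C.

Q = 20400 W = 73440 kJ/h
ΔT = Q/(ṁ·Cp) = 73440/(1150×2.05) = 31.152 K
T_out = 56.9 − 31.152 = 25.748 °C

T_out = 25.7 °C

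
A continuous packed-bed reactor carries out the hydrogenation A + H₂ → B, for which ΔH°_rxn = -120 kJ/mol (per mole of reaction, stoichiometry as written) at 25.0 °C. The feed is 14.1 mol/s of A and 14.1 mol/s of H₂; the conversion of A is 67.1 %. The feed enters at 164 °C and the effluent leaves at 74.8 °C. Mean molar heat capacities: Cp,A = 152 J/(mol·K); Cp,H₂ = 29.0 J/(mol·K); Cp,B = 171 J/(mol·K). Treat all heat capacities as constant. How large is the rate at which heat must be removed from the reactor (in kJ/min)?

Q_out = 82100 kJ/min

Extent of reaction ξ = 0.671 × 14.1 = 9.4611 mol/s
Reaction term: ξ·ΔH°_rxn = 9.4611 × -120 = -1135.3 kJ/s
Sensible, feed 164→25 °C: -354.74 kJ/s
Outlet flows (mol/s): A 4.6389, H₂ 4.6389, B 9.4611
Sensible, products 25→74.8 °C: 122.38 kJ/s
Q = ΔH = -1367.7 kJ/s = -1367.7 kW
Heat removed = 82061 kJ/min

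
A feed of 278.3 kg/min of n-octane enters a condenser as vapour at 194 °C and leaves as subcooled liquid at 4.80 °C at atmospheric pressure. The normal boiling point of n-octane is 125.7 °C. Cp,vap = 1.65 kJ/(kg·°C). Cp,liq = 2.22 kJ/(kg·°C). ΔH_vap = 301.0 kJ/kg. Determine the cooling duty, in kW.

Q_c = 3160 kW

vapour 194→125.7 °C: -112.69 kJ/kg
condensation at 125.7 °C: -301 kJ/kg
liquid 125.7→4.80 °C: -268.4 kJ/kg
Δh = -112.69 + -301 + -268.4 = -682.09 kJ/kg
Q = ṁ·Δh = 278.3 kg/min × -682.09 kJ/kg = -189830 kJ/min
|Q| = 3163.8 kW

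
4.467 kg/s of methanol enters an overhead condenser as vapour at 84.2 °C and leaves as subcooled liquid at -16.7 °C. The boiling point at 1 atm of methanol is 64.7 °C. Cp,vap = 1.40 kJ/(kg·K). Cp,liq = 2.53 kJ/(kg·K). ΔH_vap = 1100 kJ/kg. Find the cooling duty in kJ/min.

Q_c = 357000 kJ/min

vapour 84.2→64.7 °C: -27.3 kJ/kg
condensation at 64.7 °C: -1100 kJ/kg
liquid 64.7→-16.7 °C: -205.94 kJ/kg
Δh = -27.3 + -1100 + -205.94 = -1333.2 kJ/kg
Q = ṁ·Δh = 4.467 kg/s × -1333.2 kJ/kg = -5955.6 kJ/s
|Q| = 5955.6 kW = 357340 kJ/min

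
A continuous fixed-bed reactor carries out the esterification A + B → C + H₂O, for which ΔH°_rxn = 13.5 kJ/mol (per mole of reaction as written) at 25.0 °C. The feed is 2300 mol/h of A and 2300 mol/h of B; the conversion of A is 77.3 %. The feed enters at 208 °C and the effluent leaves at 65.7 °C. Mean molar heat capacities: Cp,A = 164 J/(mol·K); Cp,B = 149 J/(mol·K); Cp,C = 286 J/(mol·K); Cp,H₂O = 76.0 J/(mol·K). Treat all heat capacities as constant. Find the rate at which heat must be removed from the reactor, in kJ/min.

Extent of reaction ξ = 0.773 × 2300 = 1777.9 mol/h
Reaction term: ξ·ΔH°_rxn = 1777.9 × 13.5 = 24002 kJ/h
Sensible, feed 208→25 °C: -131740 kJ/h
Outlet flows (mol/h): A 522.1, B 522.1, C 1777.9, H₂O 1777.9
Sensible, products 25→65.7 °C: 32846 kJ/h
Q = ΔH = -74894 kJ/h = -20.804 kW
Heat removed = 1248.2 kJ/min

Q_out = 1250 kJ/min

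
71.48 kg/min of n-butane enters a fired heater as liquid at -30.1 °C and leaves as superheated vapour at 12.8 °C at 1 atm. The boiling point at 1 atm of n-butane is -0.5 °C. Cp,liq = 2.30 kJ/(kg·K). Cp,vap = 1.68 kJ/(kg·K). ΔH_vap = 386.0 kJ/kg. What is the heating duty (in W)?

Q = 568000 W

liquid -30.1→-0.5 °C: 68.08 kJ/kg
vaporisation at -0.5 °C: 386 kJ/kg
vapour -0.5→12.8 °C: 22.344 kJ/kg
Δh = 68.08 + 386 + 22.344 = 476.42 kJ/kg
Q = ṁ·Δh = 71.48 kg/min × 476.42 kJ/kg = 34055 kJ/min
|Q| = 567.58 kW = 567580 W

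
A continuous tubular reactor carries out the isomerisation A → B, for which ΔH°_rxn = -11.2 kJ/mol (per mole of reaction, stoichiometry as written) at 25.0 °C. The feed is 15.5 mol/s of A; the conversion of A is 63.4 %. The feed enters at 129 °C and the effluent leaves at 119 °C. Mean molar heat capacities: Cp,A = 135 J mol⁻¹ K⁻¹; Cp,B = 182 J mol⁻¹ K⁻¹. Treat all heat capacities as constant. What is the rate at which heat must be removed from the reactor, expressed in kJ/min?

Q_out = 5250 kJ/min

Extent of reaction ξ = 0.634 × 15.5 = 9.827 mol/s
Reaction term: ξ·ΔH°_rxn = 9.827 × -11.2 = -110.06 kJ/s
Sensible, feed 129→25 °C: -217.62 kJ/s
Outlet flows (mol/s): A 5.673, B 9.827
Sensible, products 25→119 °C: 240.11 kJ/s
Q = ΔH = -87.572 kJ/s = -87.572 kW
Heat removed = 5254.3 kJ/min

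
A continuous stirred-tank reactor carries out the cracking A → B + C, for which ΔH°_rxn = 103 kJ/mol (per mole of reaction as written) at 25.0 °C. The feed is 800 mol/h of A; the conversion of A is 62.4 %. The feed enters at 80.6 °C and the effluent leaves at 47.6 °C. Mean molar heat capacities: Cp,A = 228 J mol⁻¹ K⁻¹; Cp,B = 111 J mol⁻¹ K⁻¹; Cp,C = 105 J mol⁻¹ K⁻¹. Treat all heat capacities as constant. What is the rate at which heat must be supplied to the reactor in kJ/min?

Extent of reaction ξ = 0.624 × 800 = 499.2 mol/h
Reaction term: ξ·ΔH°_rxn = 499.2 × 103 = 51418 kJ/h
Sensible, feed 80.6→25 °C: -10141 kJ/h
Outlet flows (mol/h): A 300.8, B 499.2, C 499.2
Sensible, products 25→47.6 °C: 3986.9 kJ/h
Q = ΔH = 45263 kJ/h = 12.573 kW
Heat supplied = 754.38 kJ/min

Q_in = 754 kJ/min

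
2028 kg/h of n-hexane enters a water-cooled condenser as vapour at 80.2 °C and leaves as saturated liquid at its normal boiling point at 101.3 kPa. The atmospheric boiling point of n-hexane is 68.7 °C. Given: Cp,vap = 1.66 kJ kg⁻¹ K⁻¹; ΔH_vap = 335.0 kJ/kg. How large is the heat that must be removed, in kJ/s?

vapour 80.2→68.7 °C: -19.09 kJ/kg
condensation at 68.7 °C: -335 kJ/kg
Δh = -19.09 + -335 = -354.09 kJ/kg
Q = ṁ·Δh = 2028 kg/h × -354.09 kJ/kg = -718090 kJ/h
|Q| = 199.47 kW

Q_c = 199 kJ/s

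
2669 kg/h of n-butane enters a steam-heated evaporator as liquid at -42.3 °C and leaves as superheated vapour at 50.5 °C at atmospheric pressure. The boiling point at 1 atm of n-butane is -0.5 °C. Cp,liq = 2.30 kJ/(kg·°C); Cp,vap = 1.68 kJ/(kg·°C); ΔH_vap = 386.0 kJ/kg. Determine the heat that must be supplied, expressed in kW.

Q = 421 kW

liquid -42.3→-0.5 °C: 96.14 kJ/kg
vaporisation at -0.5 °C: 386 kJ/kg
vapour -0.5→50.5 °C: 85.68 kJ/kg
Δh = 96.14 + 386 + 85.68 = 567.82 kJ/kg
Q = ṁ·Δh = 2669 kg/h × 567.82 kJ/kg = 1.5155e+06 kJ/h
|Q| = 420.98 kW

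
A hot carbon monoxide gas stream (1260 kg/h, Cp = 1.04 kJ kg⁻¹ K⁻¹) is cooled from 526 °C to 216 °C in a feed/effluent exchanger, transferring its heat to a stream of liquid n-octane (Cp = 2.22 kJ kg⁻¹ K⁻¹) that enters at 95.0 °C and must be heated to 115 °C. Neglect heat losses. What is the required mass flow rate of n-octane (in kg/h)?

Heat released by hot stream: Q = 1260 × 1.04 × (526 − 216) = 406220 kJ/h
Energy balance on cold side (adiabatic exchanger): Q = ṁ_c·Cp_c·(T_c,out − T_c,in)
ṁ_c = 406220 / [2.22 × (115 − 95.0)] = 9149.2 kg/h

ṁ_c = 9150 kg/h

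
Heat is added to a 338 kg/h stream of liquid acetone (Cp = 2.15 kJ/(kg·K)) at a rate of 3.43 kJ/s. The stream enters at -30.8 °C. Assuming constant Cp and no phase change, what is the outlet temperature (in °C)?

Q = 3.43 kJ/s = 12348 kJ/h
ΔT = Q/(ṁ·Cp) = 12348/(338×2.15) = 16.992 K
T_out = -30.8 + 16.992 = -13.808 °C

T_out = -13.8 °C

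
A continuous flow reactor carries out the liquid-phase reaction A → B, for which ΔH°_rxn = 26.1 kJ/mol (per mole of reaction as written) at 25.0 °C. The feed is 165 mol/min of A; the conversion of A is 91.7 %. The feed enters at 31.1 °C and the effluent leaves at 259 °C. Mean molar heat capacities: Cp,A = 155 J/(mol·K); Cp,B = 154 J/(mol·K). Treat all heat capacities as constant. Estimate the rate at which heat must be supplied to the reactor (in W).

Q_in = 162000 W

Extent of reaction ξ = 0.917 × 165 = 151.31 mol/min
Reaction term: ξ·ΔH°_rxn = 151.31 × 26.1 = 3949.1 kJ/min
Sensible, feed 31.1→25 °C: -156.01 kJ/min
Outlet flows (mol/min): A 13.695, B 151.31
Sensible, products 25→259 °C: 5949.1 kJ/min
Q = ΔH = 9742.2 kJ/min = 162.37 kW
Heat supplied = 162370 W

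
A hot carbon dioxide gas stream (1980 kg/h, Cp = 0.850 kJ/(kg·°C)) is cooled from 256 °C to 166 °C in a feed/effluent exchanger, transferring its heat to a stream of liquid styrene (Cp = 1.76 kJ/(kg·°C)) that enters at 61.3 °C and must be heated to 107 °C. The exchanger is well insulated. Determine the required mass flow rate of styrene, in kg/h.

ṁ_c = 1880 kg/h

Heat released by hot stream: Q = 1980 × 0.850 × (256 − 166) = 151470 kJ/h
Energy balance on cold side (adiabatic exchanger): Q = ṁ_c·Cp_c·(T_c,out − T_c,in)
ṁ_c = 151470 / [1.76 × (107 − 61.3)] = 1883.2 kg/h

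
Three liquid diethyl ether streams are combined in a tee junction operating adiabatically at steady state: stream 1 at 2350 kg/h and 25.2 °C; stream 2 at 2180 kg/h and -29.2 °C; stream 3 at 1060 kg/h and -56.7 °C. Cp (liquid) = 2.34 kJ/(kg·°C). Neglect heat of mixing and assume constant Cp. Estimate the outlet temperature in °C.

T_out = -11.5 °C

Adiabatic, steady state ⇒ Σ ṁᵢCp,ᵢ(T_out − Tᵢ) = 0
T_out = Σ ṁᵢCp,ᵢTᵢ / Σ ṁᵢCp,ᵢ
      = -151020 / 13081 = -11.545 °C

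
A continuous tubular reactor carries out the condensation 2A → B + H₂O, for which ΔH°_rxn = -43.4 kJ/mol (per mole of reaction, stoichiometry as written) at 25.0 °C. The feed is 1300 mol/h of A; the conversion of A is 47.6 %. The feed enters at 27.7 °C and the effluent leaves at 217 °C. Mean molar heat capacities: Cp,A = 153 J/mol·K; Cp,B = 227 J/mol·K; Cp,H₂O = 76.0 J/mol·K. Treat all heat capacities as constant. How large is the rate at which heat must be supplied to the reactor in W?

Extent of reaction ξ = 0.476 × 1300 / 2 = 309.4 mol/h
Reaction term: ξ·ΔH°_rxn = 309.4 × -43.4 = -13428 kJ/h
Sensible, feed 27.7→25 °C: -537.03 kJ/h
Outlet flows (mol/h): A 681.2, B 309.4, H₂O 309.4
Sensible, products 25→217 °C: 38011 kJ/h
Q = ΔH = 24046 kJ/h = 6.6793 kW
Heat supplied = 6679.3 W

Q_in = 6680 W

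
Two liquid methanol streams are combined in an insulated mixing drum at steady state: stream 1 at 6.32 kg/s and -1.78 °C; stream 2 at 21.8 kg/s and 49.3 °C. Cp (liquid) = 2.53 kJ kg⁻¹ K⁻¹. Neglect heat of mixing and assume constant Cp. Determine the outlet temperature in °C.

T_out = 37.8 °C

Energy balance with Q = 0: Σ ṁᵢCp,ᵢ(T_out − Tᵢ) = 0
Σ ṁᵢCp,ᵢTᵢ = 6.32×2.53×-1.78 + 21.8×2.53×49.3 = 2690.6
Σ ṁᵢCp,ᵢ = 6.32×2.53 + 21.8×2.53 = 71.144
T_out = 2690.6 / 71.144 = 37.82 °C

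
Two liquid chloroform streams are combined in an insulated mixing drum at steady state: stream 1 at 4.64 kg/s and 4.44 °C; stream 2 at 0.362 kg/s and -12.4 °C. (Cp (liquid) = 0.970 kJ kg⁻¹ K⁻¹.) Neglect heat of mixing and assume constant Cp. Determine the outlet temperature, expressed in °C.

T_out = 3.22 °C

No heat crosses the boundary, so H_out = H_in.
T_out = Σ ṁᵢCp,ᵢTᵢ / Σ ṁᵢCp,ᵢ
      = 15.629 / 4.8519 = 3.2213 °C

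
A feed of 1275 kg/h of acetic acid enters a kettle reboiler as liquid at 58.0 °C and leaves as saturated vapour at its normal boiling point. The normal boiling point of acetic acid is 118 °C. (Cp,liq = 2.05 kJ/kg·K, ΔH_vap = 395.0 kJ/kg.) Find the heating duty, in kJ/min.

Q = 11000 kJ/min

liquid 58.0→118 °C: 123 kJ/kg
vaporisation at 118 °C: 395 kJ/kg
Δh = 123 + 395 = 518 kJ/kg
Q = ṁ·Δh = 1275 kg/h × 518 kJ/kg = 660450 kJ/h
|Q| = 183.46 kW = 11008 kJ/min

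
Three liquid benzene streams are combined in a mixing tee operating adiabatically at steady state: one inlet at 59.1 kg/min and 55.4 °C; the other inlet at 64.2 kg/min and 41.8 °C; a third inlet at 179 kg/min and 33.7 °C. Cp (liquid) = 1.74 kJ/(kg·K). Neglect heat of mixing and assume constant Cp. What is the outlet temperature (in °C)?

No heat crosses the boundary, so H_out = H_in.
Σ ṁᵢCp,ᵢTᵢ = 59.1×1.74×55.4 + 64.2×1.74×41.8 + 179×1.74×33.7 = 20863
Σ ṁᵢCp,ᵢ = 59.1×1.74 + 64.2×1.74 + 179×1.74 = 526
T_out = 20863 / 526 = 39.663 °C

T_out = 39.7 °C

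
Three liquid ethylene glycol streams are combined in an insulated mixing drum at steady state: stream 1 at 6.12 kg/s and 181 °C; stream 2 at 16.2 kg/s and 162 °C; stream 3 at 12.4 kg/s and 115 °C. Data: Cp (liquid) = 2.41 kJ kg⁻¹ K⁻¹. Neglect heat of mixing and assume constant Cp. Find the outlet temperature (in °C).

No heat crosses the boundary, so H_out = H_in.
T_out = Σ ṁᵢCp,ᵢTᵢ / Σ ṁᵢCp,ᵢ
      = 12431 / 83.675 = 148.56 °C

T_out = 149 °C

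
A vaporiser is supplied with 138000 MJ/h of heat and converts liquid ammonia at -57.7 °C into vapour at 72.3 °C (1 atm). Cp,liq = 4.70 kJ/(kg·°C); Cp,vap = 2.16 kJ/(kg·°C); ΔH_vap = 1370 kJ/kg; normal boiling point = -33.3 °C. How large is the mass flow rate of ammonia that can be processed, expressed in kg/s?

Δh = 4.70×(-33.3−-57.7) + 1370 + 2.16×(72.3−-33.3) = 1712.8 kJ/kg
Q = 138000 MJ/h = 38333 kJ/s = 38333 kJ/s
ṁ = Q/Δh = 38333 / 1712.8 = 22.381 kg/s

ṁ = 22.4 kg/s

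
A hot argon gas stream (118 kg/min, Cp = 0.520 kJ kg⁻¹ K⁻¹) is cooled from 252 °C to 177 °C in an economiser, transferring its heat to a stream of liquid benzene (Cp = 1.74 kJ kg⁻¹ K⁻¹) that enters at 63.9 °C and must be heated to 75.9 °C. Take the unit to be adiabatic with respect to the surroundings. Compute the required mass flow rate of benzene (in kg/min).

ṁ_c = 220 kg/min

Heat released by hot stream: Q = 118 × 0.520 × (252 − 177) = 4602 kJ/min
Energy balance on cold side (adiabatic exchanger): Q = ṁ_c·Cp_c·(T_c,out − T_c,in)
ṁ_c = 4602 / [1.74 × (75.9 − 63.9)] = 220.4 kg/min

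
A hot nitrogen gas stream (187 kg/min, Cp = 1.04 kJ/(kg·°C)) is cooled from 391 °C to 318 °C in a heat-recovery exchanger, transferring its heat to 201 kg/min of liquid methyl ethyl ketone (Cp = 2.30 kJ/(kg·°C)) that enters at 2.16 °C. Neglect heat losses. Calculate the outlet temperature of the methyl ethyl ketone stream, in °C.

Heat released by hot stream: Q = 187 × 1.04 × (391 − 318) = 14197 kJ/min
Energy balance on cold side (adiabatic exchanger): Q = ṁ_c·Cp_c·(T_c,out − T_c,in)
T_c,out = 2.16 + 14197/(201 × 2.30) = 32.87 °C

T_c,out = 32.9 °C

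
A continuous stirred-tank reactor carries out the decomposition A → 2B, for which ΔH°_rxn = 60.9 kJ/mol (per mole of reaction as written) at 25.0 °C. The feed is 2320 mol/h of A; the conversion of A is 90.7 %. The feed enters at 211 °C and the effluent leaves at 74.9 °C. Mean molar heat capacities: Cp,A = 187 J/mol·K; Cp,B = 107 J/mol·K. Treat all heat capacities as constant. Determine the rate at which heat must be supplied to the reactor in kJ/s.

Extent of reaction ξ = 0.907 × 2320 = 2104.2 mol/h
Reaction term: ξ·ΔH°_rxn = 2104.2 × 60.9 = 128150 kJ/h
Sensible, feed 211→25 °C: -80694 kJ/h
Outlet flows (mol/h): A 215.76, B 4208.5
Sensible, products 25→74.9 °C: 24484 kJ/h
Q = ΔH = 71938 kJ/h = 19.983 kW
Heat supplied = 19.983 kJ/s

Q_in = 20.0 kJ/s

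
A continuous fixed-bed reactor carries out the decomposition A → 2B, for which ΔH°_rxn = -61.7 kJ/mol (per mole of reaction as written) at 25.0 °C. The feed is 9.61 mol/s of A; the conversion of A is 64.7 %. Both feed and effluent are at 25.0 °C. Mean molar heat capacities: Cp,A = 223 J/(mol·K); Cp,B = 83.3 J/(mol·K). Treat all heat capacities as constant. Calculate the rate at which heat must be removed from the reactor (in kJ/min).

Extent of reaction ξ = 0.647 × 9.61 = 6.2177 mol/s
Reaction term: ξ·ΔH°_rxn = 6.2177 × -61.7 = -383.63 kJ/s
Q = ΔH = -383.63 kJ/s = -383.63 kW
Heat removed = 23018 kJ/min

Q_out = 23000 kJ/min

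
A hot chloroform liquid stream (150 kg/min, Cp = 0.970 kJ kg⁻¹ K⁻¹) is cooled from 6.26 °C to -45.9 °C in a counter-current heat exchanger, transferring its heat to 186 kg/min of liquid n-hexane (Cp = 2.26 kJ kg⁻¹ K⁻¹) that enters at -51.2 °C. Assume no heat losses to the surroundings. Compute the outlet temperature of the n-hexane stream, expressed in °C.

T_c,out = -33.1 °C

Heat released by hot stream: Q = 150 × 0.970 × (6.26 − -45.9) = 7589.3 kJ/min
Energy balance on cold side (adiabatic exchanger): Q = ṁ_c·Cp_c·(T_c,out − T_c,in)
T_c,out = -51.2 + 7589.3/(186 × 2.26) = -33.146 °C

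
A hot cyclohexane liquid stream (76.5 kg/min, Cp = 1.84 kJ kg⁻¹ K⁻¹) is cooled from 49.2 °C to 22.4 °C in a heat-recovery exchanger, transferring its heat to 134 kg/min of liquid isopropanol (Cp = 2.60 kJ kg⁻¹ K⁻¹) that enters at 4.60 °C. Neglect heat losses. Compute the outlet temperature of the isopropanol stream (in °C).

T_c,out = 15.4 °C

Heat released by hot stream: Q = 76.5 × 1.84 × (49.2 − 22.4) = 3772.4 kJ/min
Energy balance on cold side (adiabatic exchanger): Q = ṁ_c·Cp_c·(T_c,out − T_c,in)
T_c,out = 4.60 + 3772.4/(134 × 2.60) = 15.428 °C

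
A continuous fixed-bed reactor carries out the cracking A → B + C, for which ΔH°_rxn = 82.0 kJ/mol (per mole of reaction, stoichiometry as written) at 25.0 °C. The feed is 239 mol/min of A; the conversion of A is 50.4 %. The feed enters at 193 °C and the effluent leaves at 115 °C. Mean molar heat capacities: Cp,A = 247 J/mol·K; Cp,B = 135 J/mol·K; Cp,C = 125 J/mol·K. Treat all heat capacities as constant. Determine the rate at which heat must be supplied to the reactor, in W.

Q_in = 90200 W

Extent of reaction ξ = 0.504 × 239 = 120.46 mol/min
Reaction term: ξ·ΔH°_rxn = 120.46 × 82.0 = 9877.4 kJ/min
Sensible, feed 193→25 °C: -9917.5 kJ/min
Outlet flows (mol/min): A 118.54, B 120.46, C 120.46
Sensible, products 25→115 °C: 5453.9 kJ/min
Q = ΔH = 5413.8 kJ/min = 90.229 kW
Heat supplied = 90229 W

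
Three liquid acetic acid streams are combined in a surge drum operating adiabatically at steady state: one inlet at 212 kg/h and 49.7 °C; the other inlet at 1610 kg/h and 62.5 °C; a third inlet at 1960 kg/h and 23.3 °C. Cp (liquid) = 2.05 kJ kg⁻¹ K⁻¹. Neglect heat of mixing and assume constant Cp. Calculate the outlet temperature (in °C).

T_out = 41.5 °C

No heat crosses the boundary, so H_out = H_in.
Σ ṁᵢCp,ᵢTᵢ = 212×2.05×49.7 + 1610×2.05×62.5 + 1960×2.05×23.3 = 321500
Σ ṁᵢCp,ᵢ = 212×2.05 + 1610×2.05 + 1960×2.05 = 7753.1
T_out = 321500 / 7753.1 = 41.467 °C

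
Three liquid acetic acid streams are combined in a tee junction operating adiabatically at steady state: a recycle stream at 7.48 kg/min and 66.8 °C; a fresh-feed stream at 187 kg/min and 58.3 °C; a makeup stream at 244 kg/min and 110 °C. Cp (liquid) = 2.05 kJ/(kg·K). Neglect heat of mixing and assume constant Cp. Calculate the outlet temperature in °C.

T_out = 87.2 °C

Energy balance with Q = 0: Σ ṁᵢCp,ᵢ(T_out − Tᵢ) = 0
T_out = Σ ṁᵢCp,ᵢTᵢ / Σ ṁᵢCp,ᵢ
      = 78396 / 898.88 = 87.214 °C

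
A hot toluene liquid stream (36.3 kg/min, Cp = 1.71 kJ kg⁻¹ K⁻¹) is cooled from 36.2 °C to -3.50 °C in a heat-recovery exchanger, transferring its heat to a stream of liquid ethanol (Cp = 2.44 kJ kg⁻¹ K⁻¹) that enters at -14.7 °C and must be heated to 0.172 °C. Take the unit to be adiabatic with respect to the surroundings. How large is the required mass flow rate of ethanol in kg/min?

ṁ_c = 67.9 kg/min

Heat released by hot stream: Q = 36.3 × 1.71 × (36.2 − -3.50) = 2464.3 kJ/min
Energy balance on cold side (adiabatic exchanger): Q = ṁ_c·Cp_c·(T_c,out − T_c,in)
ṁ_c = 2464.3 / [2.44 × (0.172 − -14.7)] = 67.91 kg/min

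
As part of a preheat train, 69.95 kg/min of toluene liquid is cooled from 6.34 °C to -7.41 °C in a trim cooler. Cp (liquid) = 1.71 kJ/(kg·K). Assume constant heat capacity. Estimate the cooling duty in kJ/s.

Q_c = 27.4 kJ/s

Q = ṁ·Cp·ΔT = 69.95 × 1.71 × (-7.41 − 6.34) = -1644.7 kJ/min
Converting: 1644.7 / 60 s = 27.412 kW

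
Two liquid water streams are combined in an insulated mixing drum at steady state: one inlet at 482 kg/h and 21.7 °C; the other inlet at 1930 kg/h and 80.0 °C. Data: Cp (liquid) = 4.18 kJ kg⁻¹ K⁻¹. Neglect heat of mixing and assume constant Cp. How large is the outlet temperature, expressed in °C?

Adiabatic, steady state ⇒ Σ ṁᵢCp,ᵢ(T_out − Tᵢ) = 0
Σ ṁᵢCp,ᵢTᵢ = 482×4.18×21.7 + 1930×4.18×80.0 = 689110
Σ ṁᵢCp,ᵢ = 482×4.18 + 1930×4.18 = 10082
T_out = 689110 / 10082 = 68.35 °C

T_out = 68.3 °C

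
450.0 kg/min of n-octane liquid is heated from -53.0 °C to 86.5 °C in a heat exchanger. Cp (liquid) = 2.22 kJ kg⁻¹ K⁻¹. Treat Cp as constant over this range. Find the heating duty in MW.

Q = ṁ·Cp·ΔT = 450.0 × 2.22 × (86.5 − -53.0) = 139360 kJ/min
Converting: 139360 / 60 s = 2322.7 kW
Heating duty = 2.3227 MW

Q = 2.32 MW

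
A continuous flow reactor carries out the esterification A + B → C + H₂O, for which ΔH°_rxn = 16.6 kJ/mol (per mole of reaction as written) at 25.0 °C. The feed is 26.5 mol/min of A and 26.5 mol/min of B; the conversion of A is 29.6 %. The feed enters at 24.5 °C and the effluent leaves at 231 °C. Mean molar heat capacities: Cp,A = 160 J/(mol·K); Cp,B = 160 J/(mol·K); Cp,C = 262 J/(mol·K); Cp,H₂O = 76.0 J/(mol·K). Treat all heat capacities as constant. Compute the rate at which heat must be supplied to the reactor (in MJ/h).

Extent of reaction ξ = 0.296 × 26.5 = 7.844 mol/min
Reaction term: ξ·ΔH°_rxn = 7.844 × 16.6 = 130.21 kJ/min
Sensible, feed 24.5→25 °C: 4.24 kJ/min
Outlet flows (mol/min): A 18.656, B 18.656, C 7.844, H₂O 7.844
Sensible, products 25→231 °C: 1776 kJ/min
Q = ΔH = 1910.4 kJ/min = 31.84 kW
Heat supplied = 114.62 MJ/h

Q_in = 115 MJ/h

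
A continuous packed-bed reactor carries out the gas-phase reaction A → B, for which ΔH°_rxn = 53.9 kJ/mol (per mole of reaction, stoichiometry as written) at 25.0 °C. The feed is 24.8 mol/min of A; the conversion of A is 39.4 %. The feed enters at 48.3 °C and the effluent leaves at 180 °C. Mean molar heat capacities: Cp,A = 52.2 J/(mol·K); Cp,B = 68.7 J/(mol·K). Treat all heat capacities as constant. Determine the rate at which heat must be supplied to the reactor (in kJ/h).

Extent of reaction ξ = 0.394 × 24.8 = 9.7712 mol/min
Reaction term: ξ·ΔH°_rxn = 9.7712 × 53.9 = 526.67 kJ/min
Sensible, feed 48.3→25 °C: -30.163 kJ/min
Outlet flows (mol/min): A 15.029, B 9.7712
Sensible, products 25→180 °C: 225.65 kJ/min
Q = ΔH = 722.15 kJ/min = 12.036 kW
Heat supplied = 43329 kJ/h

Q_in = 43300 kJ/h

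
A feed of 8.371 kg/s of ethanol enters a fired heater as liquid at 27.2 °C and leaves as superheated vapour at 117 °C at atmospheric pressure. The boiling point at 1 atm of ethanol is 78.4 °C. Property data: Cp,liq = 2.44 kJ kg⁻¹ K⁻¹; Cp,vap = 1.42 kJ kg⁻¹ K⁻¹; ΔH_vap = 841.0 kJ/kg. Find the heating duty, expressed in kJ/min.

liquid 27.2→78.4 °C: 124.93 kJ/kg
vaporisation at 78.4 °C: 841 kJ/kg
vapour 78.4→117 °C: 54.812 kJ/kg
Δh = 124.93 + 841 + 54.812 = 1020.7 kJ/kg
Q = ṁ·Δh = 8.371 kg/s × 1020.7 kJ/kg = 8544.6 kJ/s
|Q| = 8544.6 kW = 512680 kJ/min

Q = 513000 kJ/min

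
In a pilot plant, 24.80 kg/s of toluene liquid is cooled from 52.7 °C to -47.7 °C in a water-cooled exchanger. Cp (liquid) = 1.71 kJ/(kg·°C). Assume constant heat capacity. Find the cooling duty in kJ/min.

Q_c = 255000 kJ/min

Q = ṁ·Cp·ΔT = 24.80 × 1.71 × (-47.7 − 52.7) = -4257.8 kJ/s
Cooling duty = 255470 kJ/min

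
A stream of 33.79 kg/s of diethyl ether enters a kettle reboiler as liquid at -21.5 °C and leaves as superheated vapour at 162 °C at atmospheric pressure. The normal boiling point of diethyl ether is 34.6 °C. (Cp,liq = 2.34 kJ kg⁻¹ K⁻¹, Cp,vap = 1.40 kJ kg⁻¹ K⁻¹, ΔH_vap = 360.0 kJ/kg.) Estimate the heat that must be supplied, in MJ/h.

Q = 81500 MJ/h

liquid -21.5→34.6 °C: 131.27 kJ/kg
vaporisation at 34.6 °C: 360 kJ/kg
vapour 34.6→162 °C: 178.36 kJ/kg
Δh = 131.27 + 360 + 178.36 = 669.63 kJ/kg
Q = ṁ·Δh = 33.79 kg/s × 669.63 kJ/kg = 22627 kJ/s
|Q| = 22627 kW = 81457 MJ/h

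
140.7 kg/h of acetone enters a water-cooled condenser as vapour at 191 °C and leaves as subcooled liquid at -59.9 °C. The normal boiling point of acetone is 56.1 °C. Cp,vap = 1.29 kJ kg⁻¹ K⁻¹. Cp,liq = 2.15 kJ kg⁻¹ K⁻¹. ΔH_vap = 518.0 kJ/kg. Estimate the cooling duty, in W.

Q_c = 36800 W

vapour 191→56.1 °C: -174.02 kJ/kg
condensation at 56.1 °C: -518 kJ/kg
liquid 56.1→-59.9 °C: -249.4 kJ/kg
Δh = -174.02 + -518 + -249.4 = -941.42 kJ/kg
Q = ṁ·Δh = 140.7 kg/h × -941.42 kJ/kg = -132460 kJ/h
|Q| = 36.794 kW = 36794 W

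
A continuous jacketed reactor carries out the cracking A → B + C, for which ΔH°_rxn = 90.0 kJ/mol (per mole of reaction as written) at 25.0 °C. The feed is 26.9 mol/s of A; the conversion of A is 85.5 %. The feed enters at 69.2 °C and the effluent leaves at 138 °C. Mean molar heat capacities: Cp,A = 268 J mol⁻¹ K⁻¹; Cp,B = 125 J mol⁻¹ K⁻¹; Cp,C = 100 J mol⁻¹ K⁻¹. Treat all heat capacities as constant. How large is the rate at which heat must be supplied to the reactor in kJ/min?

Extent of reaction ξ = 0.855 × 26.9 = 22.999 mol/s
Reaction term: ξ·ΔH°_rxn = 22.999 × 90.0 = 2070 kJ/s
Sensible, feed 69.2→25 °C: -318.65 kJ/s
Outlet flows (mol/s): A 3.9005, B 22.999, C 22.999
Sensible, products 25→138 °C: 702.89 kJ/s
Q = ΔH = 2454.2 kJ/s = 2454.2 kW
Heat supplied = 147250 kJ/min

Q_in = 147000 kJ/min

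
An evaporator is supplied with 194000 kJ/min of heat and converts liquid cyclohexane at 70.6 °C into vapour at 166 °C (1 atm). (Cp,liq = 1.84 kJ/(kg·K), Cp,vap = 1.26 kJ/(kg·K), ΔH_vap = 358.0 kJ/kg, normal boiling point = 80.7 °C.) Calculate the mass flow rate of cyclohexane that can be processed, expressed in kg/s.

ṁ = 6.68 kg/s

Δh = 1.84×(80.7−70.6) + 358.0 + 1.26×(166−80.7) = 484.06 kJ/kg
Q = 194000 kJ/min = 3233.3 kJ/s = 3233.3 kJ/s
ṁ = Q/Δh = 3233.3 / 484.06 = 6.6796 kg/s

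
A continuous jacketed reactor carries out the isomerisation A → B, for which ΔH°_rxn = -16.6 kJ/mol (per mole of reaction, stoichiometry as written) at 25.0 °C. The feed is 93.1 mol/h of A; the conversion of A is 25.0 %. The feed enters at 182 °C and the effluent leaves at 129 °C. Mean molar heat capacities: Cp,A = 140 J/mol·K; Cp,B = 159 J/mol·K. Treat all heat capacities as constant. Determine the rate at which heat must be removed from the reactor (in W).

Extent of reaction ξ = 0.250 × 93.1 = 23.275 mol/h
Reaction term: ξ·ΔH°_rxn = 23.275 × -16.6 = -386.37 kJ/h
Sensible, feed 182→25 °C: -2046.3 kJ/h
Outlet flows (mol/h): A 69.825, B 23.275
Sensible, products 25→129 °C: 1401.5 kJ/h
Q = ΔH = -1031.2 kJ/h = -0.28644 kW
Heat removed = 286.44 W

Q_out = 286 W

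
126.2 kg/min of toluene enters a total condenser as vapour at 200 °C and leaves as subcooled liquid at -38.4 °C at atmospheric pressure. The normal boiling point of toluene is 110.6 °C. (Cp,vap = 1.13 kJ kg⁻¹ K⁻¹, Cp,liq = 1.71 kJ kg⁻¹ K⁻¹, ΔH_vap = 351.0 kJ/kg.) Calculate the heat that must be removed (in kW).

Q_c = 1490 kW

vapour 200→110.6 °C: -101.02 kJ/kg
condensation at 110.6 °C: -351 kJ/kg
liquid 110.6→-38.4 °C: -254.79 kJ/kg
Δh = -101.02 + -351 + -254.79 = -706.81 kJ/kg
Q = ṁ·Δh = 126.2 kg/min × -706.81 kJ/kg = -89200 kJ/min
|Q| = 1486.7 kW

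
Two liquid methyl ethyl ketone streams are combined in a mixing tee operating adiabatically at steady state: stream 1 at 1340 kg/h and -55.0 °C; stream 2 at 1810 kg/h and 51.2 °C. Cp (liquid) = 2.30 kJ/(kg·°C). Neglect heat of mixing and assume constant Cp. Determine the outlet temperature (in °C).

T_out = 6.02 °C

Adiabatic, steady state ⇒ Σ ṁᵢCp,ᵢ(T_out − Tᵢ) = 0
T_out = Σ ṁᵢCp,ᵢTᵢ / Σ ṁᵢCp,ᵢ
      = 43636 / 7245 = 6.0229 °C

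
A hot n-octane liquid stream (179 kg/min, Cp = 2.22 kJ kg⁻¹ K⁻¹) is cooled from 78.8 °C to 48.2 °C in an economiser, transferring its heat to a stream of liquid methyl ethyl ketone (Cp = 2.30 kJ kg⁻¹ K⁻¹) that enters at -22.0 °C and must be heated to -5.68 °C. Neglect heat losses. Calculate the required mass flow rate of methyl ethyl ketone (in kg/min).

Heat released by hot stream: Q = 179 × 2.22 × (78.8 − 48.2) = 12160 kJ/min
Energy balance on cold side (adiabatic exchanger): Q = ṁ_c·Cp_c·(T_c,out − T_c,in)
ṁ_c = 12160 / [2.30 × (-5.68 − -22.0)] = 323.95 kg/min

ṁ_c = 324 kg/min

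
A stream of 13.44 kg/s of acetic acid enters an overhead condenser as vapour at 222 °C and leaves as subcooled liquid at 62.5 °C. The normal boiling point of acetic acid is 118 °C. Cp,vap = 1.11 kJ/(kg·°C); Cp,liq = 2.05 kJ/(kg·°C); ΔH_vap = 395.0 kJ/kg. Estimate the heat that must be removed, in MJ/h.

Q_c = 30200 MJ/h

vapour 222→118 °C: -115.44 kJ/kg
condensation at 118 °C: -395 kJ/kg
liquid 118→62.5 °C: -113.77 kJ/kg
Δh = -115.44 + -395 + -113.77 = -624.22 kJ/kg
Q = ṁ·Δh = 13.44 kg/s × -624.22 kJ/kg = -8389.4 kJ/s
|Q| = 8389.4 kW = 30202 MJ/h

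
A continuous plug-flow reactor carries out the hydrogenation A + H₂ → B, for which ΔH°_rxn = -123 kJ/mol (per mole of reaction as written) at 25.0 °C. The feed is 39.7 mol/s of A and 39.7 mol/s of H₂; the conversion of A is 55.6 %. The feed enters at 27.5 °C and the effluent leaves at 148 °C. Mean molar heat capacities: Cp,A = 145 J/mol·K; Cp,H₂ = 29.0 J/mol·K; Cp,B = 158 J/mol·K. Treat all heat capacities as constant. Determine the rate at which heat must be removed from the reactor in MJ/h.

Q_out = 6930 MJ/h

Extent of reaction ξ = 0.556 × 39.7 = 22.073 mol/s
Reaction term: ξ·ΔH°_rxn = 22.073 × -123 = -2715 kJ/s
Sensible, feed 27.5→25 °C: -17.27 kJ/s
Outlet flows (mol/s): A 17.627, H₂ 17.627, B 22.073
Sensible, products 25→148 °C: 806.22 kJ/s
Q = ΔH = -1926.1 kJ/s = -1926.1 kW
Heat removed = 6933.8 MJ/h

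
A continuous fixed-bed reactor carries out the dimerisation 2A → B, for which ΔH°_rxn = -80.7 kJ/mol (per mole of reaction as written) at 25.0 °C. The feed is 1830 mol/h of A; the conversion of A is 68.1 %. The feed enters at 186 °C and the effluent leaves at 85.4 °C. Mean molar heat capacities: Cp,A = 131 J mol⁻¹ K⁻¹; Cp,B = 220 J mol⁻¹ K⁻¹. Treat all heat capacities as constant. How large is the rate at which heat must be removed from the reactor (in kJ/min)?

Q_out = 1270 kJ/min

Extent of reaction ξ = 0.681 × 1830 / 2 = 623.12 mol/h
Reaction term: ξ·ΔH°_rxn = 623.12 × -80.7 = -50285 kJ/h
Sensible, feed 186→25 °C: -38597 kJ/h
Outlet flows (mol/h): A 583.77, B 623.12
Sensible, products 25→85.4 °C: 12899 kJ/h
Q = ΔH = -75983 kJ/h = -21.106 kW
Heat removed = 1266.4 kJ/min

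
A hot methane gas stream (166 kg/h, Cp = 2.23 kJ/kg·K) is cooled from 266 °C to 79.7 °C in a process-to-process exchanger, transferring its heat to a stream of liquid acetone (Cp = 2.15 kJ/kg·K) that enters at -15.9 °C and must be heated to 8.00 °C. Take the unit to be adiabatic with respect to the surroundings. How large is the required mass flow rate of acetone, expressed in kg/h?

Heat released by hot stream: Q = 166 × 2.23 × (266 − 79.7) = 68965 kJ/h
Energy balance on cold side (adiabatic exchanger): Q = ṁ_c·Cp_c·(T_c,out − T_c,in)
ṁ_c = 68965 / [2.15 × (8.00 − -15.9)] = 1342.1 kg/h

ṁ_c = 1340 kg/h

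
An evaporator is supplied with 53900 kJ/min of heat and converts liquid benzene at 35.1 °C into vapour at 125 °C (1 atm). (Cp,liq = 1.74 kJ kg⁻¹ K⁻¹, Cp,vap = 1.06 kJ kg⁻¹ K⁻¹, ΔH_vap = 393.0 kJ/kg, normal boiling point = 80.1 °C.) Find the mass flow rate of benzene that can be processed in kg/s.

ṁ = 1.73 kg/s

Δh = 1.74×(80.1−35.1) + 393.0 + 1.06×(125−80.1) = 518.89 kJ/kg
Q = 53900 kJ/min = 898.33 kJ/s = 898.33 kJ/s
ṁ = Q/Δh = 898.33 / 518.89 = 1.7312 kg/s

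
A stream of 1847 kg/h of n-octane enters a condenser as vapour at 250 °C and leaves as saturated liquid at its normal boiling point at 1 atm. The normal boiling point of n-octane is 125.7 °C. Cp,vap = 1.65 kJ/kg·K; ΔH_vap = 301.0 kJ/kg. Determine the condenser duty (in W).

Q_c = 260000 W

vapour 250→125.7 °C: -205.09 kJ/kg
condensation at 125.7 °C: -301 kJ/kg
Δh = -205.09 + -301 = -506.09 kJ/kg
Q = ṁ·Δh = 1847 kg/h × -506.09 kJ/kg = -934760 kJ/h
|Q| = 259.65 kW = 259650 W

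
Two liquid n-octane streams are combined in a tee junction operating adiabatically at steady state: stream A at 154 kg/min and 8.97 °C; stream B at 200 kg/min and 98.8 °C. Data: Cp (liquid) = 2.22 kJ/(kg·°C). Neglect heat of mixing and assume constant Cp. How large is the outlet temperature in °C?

T_out = 59.7 °C

No heat crosses the boundary, so H_out = H_in.
Σ ṁᵢCp,ᵢTᵢ = 154×2.22×8.97 + 200×2.22×98.8 = 46934
Σ ṁᵢCp,ᵢ = 154×2.22 + 200×2.22 = 785.88
T_out = 46934 / 785.88 = 59.721 °C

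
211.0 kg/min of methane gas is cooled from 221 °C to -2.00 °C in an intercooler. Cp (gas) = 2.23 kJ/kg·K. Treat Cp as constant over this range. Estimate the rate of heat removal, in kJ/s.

Q = ṁ·Cp·ΔT = 211.0 × 2.23 × (-2.00 − 221) = -104930 kJ/min
Converting: 104930 / 60 s = 1748.8 kW

Q_c = 1750 kJ/s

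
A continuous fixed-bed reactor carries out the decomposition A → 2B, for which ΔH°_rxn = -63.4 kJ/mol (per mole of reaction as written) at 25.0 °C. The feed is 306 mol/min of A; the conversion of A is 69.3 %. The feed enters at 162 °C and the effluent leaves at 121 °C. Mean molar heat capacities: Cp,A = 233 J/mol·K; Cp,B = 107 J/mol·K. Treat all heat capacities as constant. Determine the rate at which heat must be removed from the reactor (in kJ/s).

Q_out = 279 kJ/s

Extent of reaction ξ = 0.693 × 306 = 212.06 mol/min
Reaction term: ξ·ΔH°_rxn = 212.06 × -63.4 = -13444 kJ/min
Sensible, feed 162→25 °C: -9767.8 kJ/min
Outlet flows (mol/min): A 93.942, B 424.12
Sensible, products 25→121 °C: 6457.8 kJ/min
Q = ΔH = -16754 kJ/min = -279.24 kW
Heat removed = 279.24 kJ/s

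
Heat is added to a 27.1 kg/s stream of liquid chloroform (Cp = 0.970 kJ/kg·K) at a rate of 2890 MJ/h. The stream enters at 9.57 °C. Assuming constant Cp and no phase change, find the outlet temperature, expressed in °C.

T_out = 40.1 °C

Q = 2890 MJ/h = 802.78 kJ/s
ΔT = Q/(ṁ·Cp) = 802.78/(27.1×0.970) = 30.539 K
T_out = 9.57 + 30.539 = 40.109 °C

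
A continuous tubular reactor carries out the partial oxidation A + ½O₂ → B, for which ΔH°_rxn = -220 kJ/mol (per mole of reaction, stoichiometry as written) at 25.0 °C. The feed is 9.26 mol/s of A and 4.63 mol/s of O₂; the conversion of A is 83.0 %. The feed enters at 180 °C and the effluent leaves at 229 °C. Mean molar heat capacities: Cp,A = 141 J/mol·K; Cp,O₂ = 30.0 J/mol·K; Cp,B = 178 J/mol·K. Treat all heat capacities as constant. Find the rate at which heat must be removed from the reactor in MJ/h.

Q_out = 5710 MJ/h

Extent of reaction ξ = 0.830 × 9.26 = 7.6858 mol/s
Reaction term: ξ·ΔH°_rxn = 7.6858 × -220 = -1690.9 kJ/s
Sensible, feed 180→25 °C: -223.91 kJ/s
Outlet flows (mol/s): A 1.5742, O₂ 0.7871, B 7.6858
Sensible, products 25→229 °C: 329.18 kJ/s
Q = ΔH = -1585.6 kJ/s = -1585.6 kW
Heat removed = 5708.2 MJ/h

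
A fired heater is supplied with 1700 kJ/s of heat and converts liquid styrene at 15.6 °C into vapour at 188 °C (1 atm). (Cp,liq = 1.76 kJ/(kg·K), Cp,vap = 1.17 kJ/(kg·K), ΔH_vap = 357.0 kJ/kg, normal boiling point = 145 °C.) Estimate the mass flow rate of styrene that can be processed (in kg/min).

Δh = 1.76×(145−15.6) + 357.0 + 1.17×(188−145) = 635.05 kJ/kg
Q = 1700 kJ/s = 1700 kJ/s = 102000 kJ/min
ṁ = Q/Δh = 102000 / 635.05 = 160.62 kg/min

ṁ = 161 kg/min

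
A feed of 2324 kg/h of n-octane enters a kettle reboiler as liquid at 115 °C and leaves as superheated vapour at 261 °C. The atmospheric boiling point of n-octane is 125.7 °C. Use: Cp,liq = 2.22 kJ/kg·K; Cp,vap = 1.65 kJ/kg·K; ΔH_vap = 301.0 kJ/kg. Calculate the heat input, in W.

Q = 354000 W

liquid 115→125.7 °C: 23.754 kJ/kg
vaporisation at 125.7 °C: 301 kJ/kg
vapour 125.7→261 °C: 223.25 kJ/kg
Δh = 23.754 + 301 + 223.25 = 548 kJ/kg
Q = ṁ·Δh = 2324 kg/h × 548 kJ/kg = 1.2735e+06 kJ/h
|Q| = 353.76 kW = 353760 W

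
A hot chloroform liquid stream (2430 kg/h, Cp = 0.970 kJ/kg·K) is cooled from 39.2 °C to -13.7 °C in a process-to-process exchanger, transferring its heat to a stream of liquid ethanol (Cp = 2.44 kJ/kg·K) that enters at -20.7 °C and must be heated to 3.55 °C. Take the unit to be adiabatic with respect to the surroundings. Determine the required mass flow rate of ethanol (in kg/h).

ṁ_c = 2110 kg/h

Heat released by hot stream: Q = 2430 × 0.970 × (39.2 − -13.7) = 124690 kJ/h
Energy balance on cold side (adiabatic exchanger): Q = ṁ_c·Cp_c·(T_c,out − T_c,in)
ṁ_c = 124690 / [2.44 × (3.55 − -20.7)] = 2107.3 kg/h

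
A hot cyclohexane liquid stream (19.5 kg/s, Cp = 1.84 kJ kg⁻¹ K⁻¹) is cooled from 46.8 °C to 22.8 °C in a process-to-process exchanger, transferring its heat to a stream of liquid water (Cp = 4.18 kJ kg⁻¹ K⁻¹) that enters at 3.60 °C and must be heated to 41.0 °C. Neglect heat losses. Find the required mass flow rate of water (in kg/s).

Heat released by hot stream: Q = 19.5 × 1.84 × (46.8 − 22.8) = 861.12 kJ/s
Energy balance on cold side (adiabatic exchanger): Q = ṁ_c·Cp_c·(T_c,out − T_c,in)
ṁ_c = 861.12 / [4.18 × (41.0 − 3.60)] = 5.5083 kg/s

ṁ_c = 5.51 kg/s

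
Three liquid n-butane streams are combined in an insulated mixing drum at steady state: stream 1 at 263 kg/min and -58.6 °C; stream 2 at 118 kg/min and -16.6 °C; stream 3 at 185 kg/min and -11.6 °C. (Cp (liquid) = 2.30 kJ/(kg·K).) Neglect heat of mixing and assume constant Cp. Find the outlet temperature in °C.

Energy balance with Q = 0: Σ ṁᵢCp,ᵢ(T_out − Tᵢ) = 0
T_out = Σ ṁᵢCp,ᵢTᵢ / Σ ṁᵢCp,ᵢ
      = -44888 / 1301.8 = -34.482 °C

T_out = -34.5 °C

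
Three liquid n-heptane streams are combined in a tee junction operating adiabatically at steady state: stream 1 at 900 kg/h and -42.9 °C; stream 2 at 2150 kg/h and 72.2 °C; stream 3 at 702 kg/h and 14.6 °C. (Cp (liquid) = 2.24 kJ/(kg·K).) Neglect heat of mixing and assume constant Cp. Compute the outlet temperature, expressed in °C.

Energy balance with Q = 0: Σ ṁᵢCp,ᵢ(T_out − Tᵢ) = 0
Σ ṁᵢCp,ᵢTᵢ = 900×2.24×-42.9 + 2150×2.24×72.2 + 702×2.24×14.6 = 284190
Σ ṁᵢCp,ᵢ = 900×2.24 + 2150×2.24 + 702×2.24 = 8404.5
T_out = 284190 / 8404.5 = 33.814 °C

T_out = 33.8 °C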